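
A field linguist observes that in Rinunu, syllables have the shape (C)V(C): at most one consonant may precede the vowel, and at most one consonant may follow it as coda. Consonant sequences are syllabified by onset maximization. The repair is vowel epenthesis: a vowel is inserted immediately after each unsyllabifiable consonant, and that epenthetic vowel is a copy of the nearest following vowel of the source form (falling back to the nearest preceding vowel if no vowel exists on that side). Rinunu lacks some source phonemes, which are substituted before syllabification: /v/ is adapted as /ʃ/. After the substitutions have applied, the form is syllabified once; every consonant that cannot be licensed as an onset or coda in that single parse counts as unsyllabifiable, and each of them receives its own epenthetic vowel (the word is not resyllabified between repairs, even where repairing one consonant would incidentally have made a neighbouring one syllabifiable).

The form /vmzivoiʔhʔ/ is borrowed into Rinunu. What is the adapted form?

ʃimiziʃoiʔhiʔi

Substitution: /v/ → /ʃ/, giving /ʃmziʃoiʔhʔ/.
The consonants /ʃ/, /m/, /h/, /ʔ/ cannot be parsed into a legal (C)V(C) syllable (at most one coda consonant is licensed; onsets are limited to one consonant).
Each unlicensed consonant becomes the onset of a new syllable: /ʃ/ → /ʃi/, /m/ → /mi/, /h/ → /hi/, /ʔ/ → /ʔi/.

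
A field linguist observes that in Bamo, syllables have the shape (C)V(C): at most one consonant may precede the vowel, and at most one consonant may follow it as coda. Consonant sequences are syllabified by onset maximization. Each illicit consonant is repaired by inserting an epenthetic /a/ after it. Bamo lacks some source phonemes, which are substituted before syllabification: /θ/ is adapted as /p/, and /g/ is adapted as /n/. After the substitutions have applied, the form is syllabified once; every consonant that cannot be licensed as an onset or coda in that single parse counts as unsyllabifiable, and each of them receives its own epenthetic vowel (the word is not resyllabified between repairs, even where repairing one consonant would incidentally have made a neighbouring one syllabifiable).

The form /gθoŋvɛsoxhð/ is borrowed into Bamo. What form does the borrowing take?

Substitution: /g/ → /n/, /θ/ → /p/, giving /npoŋvɛsoxhð/.
Syllabifying with onset maximization leaves /n/, /h/, /ð/ stranded (at most one coda consonant is licensed; onsets are limited to one consonant).
Each unlicensed consonant becomes the onset of a new syllable: /n/ → /na/, /h/ → /ha/, /ð/ → /ða/.

napoŋvɛsoxhaða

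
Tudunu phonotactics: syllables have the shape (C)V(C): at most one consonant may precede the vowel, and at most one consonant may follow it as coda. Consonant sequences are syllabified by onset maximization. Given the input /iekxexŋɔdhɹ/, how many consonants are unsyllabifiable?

The consonants /h/, /ɹ/ cannot be parsed into a legal (C)V(C) syllable (at most one coda consonant is licensed; onsets are limited to one consonant).

2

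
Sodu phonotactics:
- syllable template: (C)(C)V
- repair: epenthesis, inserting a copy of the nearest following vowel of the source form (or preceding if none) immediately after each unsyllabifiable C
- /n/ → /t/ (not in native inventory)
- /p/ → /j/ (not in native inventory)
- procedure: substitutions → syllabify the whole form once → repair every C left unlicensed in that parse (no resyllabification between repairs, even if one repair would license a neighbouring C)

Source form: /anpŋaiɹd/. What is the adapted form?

atajŋaiɹidi

Substitution: /n/ → /t/, /p/ → /j/, giving /atjŋaiɹd/.
The consonants /t/, /ɹ/, /d/ cannot be parsed into a legal (C)(C)V syllable (no codas are permitted; onsets may contain at most 2 consonants).
Epenthesis after each stranded consonant: /t/ → /ta/, /ɹ/ → /ɹi/, /d/ → /di/.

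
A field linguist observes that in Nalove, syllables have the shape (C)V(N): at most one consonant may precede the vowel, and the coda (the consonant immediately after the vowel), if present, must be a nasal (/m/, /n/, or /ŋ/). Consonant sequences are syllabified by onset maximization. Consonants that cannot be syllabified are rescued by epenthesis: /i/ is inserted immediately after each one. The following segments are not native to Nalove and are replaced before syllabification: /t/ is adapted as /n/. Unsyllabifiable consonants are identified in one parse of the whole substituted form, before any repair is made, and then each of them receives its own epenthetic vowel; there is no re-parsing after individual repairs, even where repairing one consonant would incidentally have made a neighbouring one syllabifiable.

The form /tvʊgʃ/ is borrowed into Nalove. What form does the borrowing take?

Substitution: /t/ → /n/, giving /nvʊgʃ/.
Syllabifying with onset maximization leaves /n/, /g/, /ʃ/ stranded (only a nasal (/m/, /n/, or /ŋ/) is licensed in coda position; onsets are limited to one consonant).
Each unlicensed consonant becomes the onset of a new syllable: /n/ → /ni/, /g/ → /gi/, /ʃ/ → /ʃi/.

nivʊgiʃi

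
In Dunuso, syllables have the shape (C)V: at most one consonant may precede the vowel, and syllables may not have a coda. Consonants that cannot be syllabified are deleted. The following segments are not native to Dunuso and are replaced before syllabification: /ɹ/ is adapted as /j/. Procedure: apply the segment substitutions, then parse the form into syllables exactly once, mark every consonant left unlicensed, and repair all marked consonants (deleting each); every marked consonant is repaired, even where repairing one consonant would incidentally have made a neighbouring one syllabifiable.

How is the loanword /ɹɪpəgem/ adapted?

jɪpəge

Substitution: /ɹ/ → /j/, giving /jɪpəgem/.
Under (C)V, the unsyllabifiable consonants are /m/ (no codas are permitted; onsets are limited to one consonant).
Deleting the stranded consonants removes /m/.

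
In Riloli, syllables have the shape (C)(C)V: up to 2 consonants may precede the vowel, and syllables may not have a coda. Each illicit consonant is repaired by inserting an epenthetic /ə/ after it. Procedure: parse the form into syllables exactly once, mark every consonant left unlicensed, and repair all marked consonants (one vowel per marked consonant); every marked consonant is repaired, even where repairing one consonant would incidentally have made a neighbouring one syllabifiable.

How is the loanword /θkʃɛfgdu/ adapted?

Syllabifying with onset maximization leaves /θ/, /f/ stranded (no codas are permitted; onsets may contain at most 2 consonants).
Inserting the epenthetic vowel yields /θ/ → /θə/, /f/ → /fə/.

θəkʃɛfəgdu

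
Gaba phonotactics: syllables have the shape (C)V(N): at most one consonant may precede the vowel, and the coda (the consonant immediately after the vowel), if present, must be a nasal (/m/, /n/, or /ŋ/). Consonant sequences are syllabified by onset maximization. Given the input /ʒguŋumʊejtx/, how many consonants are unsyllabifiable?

Under (C)V(N), the unsyllabifiable consonants are /ʒ/, /j/, /t/, /x/ (only a nasal (/m/, /n/, or /ŋ/) is licensed in coda position; onsets are limited to one consonant).

4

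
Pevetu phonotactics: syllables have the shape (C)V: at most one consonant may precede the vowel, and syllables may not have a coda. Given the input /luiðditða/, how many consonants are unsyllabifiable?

2

Syllabifying with onset maximization leaves /ð/, /t/ stranded (no codas are permitted; onsets are limited to one consonant).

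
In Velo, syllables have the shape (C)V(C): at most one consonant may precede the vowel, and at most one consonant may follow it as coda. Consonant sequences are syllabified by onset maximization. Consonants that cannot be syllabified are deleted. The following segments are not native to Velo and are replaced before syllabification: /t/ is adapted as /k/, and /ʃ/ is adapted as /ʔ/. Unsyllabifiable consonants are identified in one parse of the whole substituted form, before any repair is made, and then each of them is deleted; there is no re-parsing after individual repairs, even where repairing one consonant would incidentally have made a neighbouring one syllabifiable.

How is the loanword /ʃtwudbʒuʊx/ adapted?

Substitution: /ʃ/ → /ʔ/, /t/ → /k/, giving /ʔkwudbʒuʊx/.
Syllabifying with onset maximization leaves /ʔ/, /k/, /b/ stranded (at most one coda consonant is licensed; onsets are limited to one consonant).
Deletion applies to /ʔ/, /k/, /b/.

wudʒuʊx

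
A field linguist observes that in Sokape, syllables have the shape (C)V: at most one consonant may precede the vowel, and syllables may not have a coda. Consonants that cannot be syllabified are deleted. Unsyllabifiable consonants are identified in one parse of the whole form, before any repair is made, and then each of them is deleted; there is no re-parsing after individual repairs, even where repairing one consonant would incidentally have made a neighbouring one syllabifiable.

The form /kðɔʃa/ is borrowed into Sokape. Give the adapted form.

Syllabifying with onset maximization leaves /k/ stranded (no codas are permitted; onsets are limited to one consonant).
Deletion applies to /k/.

ðɔʃa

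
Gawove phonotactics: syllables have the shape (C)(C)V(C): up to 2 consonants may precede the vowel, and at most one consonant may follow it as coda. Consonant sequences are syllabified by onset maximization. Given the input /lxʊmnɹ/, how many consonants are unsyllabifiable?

Under (C)(C)V(C), the unsyllabifiable consonants are /n/, /ɹ/ (at most one coda consonant is licensed; onsets may contain at most 2 consonants).

2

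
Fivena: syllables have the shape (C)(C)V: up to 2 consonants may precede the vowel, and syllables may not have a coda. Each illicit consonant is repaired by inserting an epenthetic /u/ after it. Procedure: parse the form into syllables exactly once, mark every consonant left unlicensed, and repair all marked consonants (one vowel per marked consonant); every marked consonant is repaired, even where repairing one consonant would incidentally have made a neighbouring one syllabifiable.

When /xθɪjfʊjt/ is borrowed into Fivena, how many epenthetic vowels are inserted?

The unsyllabifiable consonants are /j/, /t/; each receives one epenthetic vowel.

2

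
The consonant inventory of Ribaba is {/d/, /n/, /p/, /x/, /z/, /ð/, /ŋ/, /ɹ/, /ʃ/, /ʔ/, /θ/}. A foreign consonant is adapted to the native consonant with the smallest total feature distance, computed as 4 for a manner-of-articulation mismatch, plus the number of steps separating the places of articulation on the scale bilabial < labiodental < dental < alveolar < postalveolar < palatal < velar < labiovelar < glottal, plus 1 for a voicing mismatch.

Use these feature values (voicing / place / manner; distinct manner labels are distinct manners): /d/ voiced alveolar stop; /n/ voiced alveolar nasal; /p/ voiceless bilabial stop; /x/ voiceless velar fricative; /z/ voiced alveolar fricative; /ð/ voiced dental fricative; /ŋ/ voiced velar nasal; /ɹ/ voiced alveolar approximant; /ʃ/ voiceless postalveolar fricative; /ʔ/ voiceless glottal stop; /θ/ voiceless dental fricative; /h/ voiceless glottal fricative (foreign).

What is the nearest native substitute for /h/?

x

/x/ is closest: same manner (fricative), place distance 2 (glottal→velar), same voicing; total 2. Next closest is /ʃ/ at distance 4.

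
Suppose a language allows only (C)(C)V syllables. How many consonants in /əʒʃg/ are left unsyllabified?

The consonants /ʒ/, /ʃ/, /g/ cannot be parsed into a legal (C)(C)V syllable (no codas are permitted; onsets may contain at most 2 consonants).

3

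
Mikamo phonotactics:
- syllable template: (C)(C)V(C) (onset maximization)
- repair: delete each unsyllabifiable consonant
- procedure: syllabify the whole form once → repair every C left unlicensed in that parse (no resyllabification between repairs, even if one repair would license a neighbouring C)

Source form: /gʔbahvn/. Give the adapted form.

The consonants /g/, /v/, /n/ cannot be parsed into a legal (C)(C)V(C) syllable (at most one coda consonant is licensed; onsets may contain at most 2 consonants).
Deletion applies to /g/, /v/, /n/.

ʔbah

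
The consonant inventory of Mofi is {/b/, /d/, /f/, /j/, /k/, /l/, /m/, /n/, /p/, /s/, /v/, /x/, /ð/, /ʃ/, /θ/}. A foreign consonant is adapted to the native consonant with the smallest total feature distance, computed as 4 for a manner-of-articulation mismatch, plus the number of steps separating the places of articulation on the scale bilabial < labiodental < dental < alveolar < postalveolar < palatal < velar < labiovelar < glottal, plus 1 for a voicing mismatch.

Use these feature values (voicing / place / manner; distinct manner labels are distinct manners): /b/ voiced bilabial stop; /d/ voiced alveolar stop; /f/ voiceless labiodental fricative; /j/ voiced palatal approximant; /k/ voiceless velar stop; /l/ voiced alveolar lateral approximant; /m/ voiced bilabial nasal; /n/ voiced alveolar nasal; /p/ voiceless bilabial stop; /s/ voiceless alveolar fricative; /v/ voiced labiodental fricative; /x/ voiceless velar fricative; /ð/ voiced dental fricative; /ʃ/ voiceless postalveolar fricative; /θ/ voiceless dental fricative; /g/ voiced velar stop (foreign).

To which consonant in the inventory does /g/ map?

k

/k/ is closest: same manner (stop), place distance 0 (velar→velar), voicing differs (+1); total 1. Next closest is /d/ at distance 3.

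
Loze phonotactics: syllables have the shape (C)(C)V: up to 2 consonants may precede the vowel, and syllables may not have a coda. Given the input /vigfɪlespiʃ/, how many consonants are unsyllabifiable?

1

Syllabifying with onset maximization leaves /ʃ/ stranded (no codas are permitted; onsets may contain at most 2 consonants).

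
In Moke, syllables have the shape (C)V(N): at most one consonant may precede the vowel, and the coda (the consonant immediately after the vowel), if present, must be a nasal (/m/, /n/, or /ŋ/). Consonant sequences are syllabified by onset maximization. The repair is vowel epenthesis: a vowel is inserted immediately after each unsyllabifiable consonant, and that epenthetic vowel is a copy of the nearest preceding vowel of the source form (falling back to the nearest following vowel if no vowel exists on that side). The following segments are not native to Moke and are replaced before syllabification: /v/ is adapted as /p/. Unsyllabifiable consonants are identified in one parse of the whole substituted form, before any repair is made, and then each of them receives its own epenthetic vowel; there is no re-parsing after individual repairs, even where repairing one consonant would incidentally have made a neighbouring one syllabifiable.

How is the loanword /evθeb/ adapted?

Substitution: /v/ → /p/, giving /epθeb/.
Under (C)V(N), the unsyllabifiable consonants are /p/, /b/ (only a nasal (/m/, /n/, or /ŋ/) is licensed in coda position; onsets are limited to one consonant).
Each unlicensed consonant becomes the onset of a new syllable: /p/ → /pe/, /b/ → /be/.

epeθebe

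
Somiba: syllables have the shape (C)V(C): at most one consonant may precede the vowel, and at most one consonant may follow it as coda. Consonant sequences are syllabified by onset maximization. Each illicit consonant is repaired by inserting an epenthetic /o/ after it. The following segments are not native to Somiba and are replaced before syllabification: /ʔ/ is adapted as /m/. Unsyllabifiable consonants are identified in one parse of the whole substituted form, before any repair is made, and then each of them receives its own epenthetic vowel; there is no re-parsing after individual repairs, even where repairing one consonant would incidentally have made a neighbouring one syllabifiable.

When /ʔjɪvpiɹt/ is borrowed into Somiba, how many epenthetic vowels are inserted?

After substitution the input is /mjɪvpiɹt/.
The unsyllabifiable consonants are /m/, /t/; each receives one epenthetic vowel.

2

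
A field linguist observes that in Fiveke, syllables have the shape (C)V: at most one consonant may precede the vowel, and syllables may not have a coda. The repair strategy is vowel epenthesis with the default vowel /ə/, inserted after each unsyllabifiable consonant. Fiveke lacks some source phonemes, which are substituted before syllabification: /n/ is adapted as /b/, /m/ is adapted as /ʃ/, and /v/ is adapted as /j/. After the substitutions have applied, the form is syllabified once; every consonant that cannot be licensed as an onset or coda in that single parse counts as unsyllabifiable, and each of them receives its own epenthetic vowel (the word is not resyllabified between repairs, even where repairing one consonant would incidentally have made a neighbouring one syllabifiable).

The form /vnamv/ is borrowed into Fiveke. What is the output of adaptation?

jəbaʃəjə

Substitution: /v/ → /j/, /n/ → /b/, /m/ → /ʃ/, giving /jbaʃj/.
Under (C)V, the unsyllabifiable consonants are /j/, /ʃ/, /j/ (no codas are permitted; onsets are limited to one consonant).
Epenthesis after each stranded consonant: /j/ → /jə/, /ʃ/ → /ʃə/, /j/ → /jə/.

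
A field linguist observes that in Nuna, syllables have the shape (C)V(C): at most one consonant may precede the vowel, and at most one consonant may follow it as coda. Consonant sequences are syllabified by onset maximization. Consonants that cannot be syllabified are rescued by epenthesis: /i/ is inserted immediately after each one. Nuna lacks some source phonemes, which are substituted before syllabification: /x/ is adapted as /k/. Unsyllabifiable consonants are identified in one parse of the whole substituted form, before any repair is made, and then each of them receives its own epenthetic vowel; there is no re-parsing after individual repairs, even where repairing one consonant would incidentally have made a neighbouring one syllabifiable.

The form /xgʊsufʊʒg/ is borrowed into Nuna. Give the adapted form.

Substitution: /x/ → /k/, giving /kgʊsufʊʒg/.
Under (C)V(C), the unsyllabifiable consonants are /k/, /g/ (at most one coda consonant is licensed; onsets are limited to one consonant).
Epenthesis after each stranded consonant: /k/ → /ki/, /g/ → /gi/.

kigʊsufʊʒgi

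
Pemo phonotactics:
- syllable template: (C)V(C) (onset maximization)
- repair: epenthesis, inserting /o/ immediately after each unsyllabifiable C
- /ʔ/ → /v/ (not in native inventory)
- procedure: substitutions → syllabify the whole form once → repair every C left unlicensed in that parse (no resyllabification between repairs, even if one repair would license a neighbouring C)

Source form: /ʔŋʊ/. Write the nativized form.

voŋʊ

Substitution: /ʔ/ → /v/, giving /vŋʊ/.
The consonants /v/ cannot be parsed into a legal (C)V(C) syllable (at most one coda consonant is licensed; onsets are limited to one consonant).
Epenthesis after each stranded consonant: /v/ → /vo/.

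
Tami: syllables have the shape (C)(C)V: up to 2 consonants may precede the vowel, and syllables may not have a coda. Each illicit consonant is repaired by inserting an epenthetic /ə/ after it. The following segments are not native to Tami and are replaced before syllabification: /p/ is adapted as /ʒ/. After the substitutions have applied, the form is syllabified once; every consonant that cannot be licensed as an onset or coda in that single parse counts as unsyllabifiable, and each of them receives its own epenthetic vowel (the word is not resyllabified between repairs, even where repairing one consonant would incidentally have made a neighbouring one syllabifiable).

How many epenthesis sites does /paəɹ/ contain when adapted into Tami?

1

After substitution the input is /ʒaəɹ/.
The unsyllabifiable consonants are /ɹ/; each receives one epenthetic vowel.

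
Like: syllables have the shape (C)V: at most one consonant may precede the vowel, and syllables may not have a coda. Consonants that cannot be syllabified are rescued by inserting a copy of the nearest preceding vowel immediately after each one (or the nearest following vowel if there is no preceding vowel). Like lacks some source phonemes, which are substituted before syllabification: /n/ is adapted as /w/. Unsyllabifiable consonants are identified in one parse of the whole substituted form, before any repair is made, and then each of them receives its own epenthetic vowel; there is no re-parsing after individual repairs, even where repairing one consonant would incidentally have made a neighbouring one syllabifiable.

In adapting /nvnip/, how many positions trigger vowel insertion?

3

After substitution the input is /wvwip/.
The unsyllabifiable consonants are /w/, /v/, /p/; each receives one epenthetic vowel.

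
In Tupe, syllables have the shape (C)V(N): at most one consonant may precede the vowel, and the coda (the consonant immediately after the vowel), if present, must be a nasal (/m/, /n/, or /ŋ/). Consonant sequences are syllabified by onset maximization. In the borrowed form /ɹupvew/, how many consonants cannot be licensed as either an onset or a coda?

2

Under (C)V(N), the unsyllabifiable consonants are /p/, /w/ (only a nasal (/m/, /n/, or /ŋ/) is licensed in coda position; onsets are limited to one consonant).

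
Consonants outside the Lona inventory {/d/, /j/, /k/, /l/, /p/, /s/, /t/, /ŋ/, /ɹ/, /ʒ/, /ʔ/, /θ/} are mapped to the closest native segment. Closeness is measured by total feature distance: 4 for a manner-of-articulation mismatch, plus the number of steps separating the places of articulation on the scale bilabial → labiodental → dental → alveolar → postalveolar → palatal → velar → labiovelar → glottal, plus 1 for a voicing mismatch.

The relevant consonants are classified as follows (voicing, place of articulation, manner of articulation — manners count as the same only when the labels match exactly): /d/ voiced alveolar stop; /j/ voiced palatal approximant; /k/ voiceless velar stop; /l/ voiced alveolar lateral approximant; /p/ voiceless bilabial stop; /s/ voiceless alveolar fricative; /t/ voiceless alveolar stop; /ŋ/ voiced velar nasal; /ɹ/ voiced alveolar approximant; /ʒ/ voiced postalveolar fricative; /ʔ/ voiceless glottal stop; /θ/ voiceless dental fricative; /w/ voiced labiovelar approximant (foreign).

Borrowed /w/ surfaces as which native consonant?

/j/ is closest: same manner (approximant), place distance 2 (labiovelar→palatal), same voicing; total 2. Next closest is /ɹ/ at distance 4.

j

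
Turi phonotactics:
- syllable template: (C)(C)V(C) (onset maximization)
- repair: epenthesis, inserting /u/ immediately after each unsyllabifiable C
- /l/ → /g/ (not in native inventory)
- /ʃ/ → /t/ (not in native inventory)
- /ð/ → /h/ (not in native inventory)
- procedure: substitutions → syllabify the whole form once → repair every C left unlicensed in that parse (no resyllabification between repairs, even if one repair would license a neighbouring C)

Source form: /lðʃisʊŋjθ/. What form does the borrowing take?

guhtisʊŋjuθu

Substitution: /l/ → /g/, /ð/ → /h/, /ʃ/ → /t/, giving /ghtisʊŋjθ/.
The consonants /g/, /j/, /θ/ cannot be parsed into a legal (C)(C)V(C) syllable (at most one coda consonant is licensed; onsets may contain at most 2 consonants).
Epenthesis after each stranded consonant: /g/ → /gu/, /j/ → /ju/, /θ/ → /θu/.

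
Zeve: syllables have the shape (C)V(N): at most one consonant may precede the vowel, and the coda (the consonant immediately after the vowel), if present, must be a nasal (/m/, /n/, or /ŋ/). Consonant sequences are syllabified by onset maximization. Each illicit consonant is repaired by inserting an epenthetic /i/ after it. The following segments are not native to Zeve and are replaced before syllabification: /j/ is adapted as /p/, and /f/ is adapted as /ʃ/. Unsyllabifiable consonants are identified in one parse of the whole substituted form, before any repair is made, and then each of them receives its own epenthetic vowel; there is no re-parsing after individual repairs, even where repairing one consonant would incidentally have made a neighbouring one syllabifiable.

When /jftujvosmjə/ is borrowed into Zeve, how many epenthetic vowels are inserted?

5

After substitution the input is /pʃtupvosmpə/.
The unsyllabifiable consonants are /p/, /ʃ/, /p/, /s/, /m/; each receives one epenthetic vowel.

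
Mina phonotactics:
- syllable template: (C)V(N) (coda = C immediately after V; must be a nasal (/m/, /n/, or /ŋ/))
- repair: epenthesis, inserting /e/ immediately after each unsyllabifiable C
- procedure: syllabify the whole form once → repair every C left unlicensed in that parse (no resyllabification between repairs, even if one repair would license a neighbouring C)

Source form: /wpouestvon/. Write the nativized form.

The consonants /w/, /s/, /t/ cannot be parsed into a legal (C)V(N) syllable (only a nasal (/m/, /n/, or /ŋ/) is licensed in coda position; onsets are limited to one consonant).
Epenthesis after each stranded consonant: /w/ → /we/, /s/ → /se/, /t/ → /te/.

wepouesetevon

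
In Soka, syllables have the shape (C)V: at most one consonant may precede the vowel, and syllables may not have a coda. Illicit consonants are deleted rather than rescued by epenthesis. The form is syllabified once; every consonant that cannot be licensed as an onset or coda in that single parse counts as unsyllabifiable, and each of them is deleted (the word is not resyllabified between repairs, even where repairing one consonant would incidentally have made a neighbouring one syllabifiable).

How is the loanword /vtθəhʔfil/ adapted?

The consonants /v/, /t/, /h/, /ʔ/, /l/ cannot be parsed into a legal (C)V syllable (no codas are permitted; onsets are limited to one consonant).
Deletion applies to /v/, /t/, /h/, /ʔ/, /l/.

θəfi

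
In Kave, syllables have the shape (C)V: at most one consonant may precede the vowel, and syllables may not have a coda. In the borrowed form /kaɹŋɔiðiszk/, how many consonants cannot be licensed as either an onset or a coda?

The consonants /ɹ/, /s/, /z/, /k/ cannot be parsed into a legal (C)V syllable (no codas are permitted; onsets are limited to one consonant).

4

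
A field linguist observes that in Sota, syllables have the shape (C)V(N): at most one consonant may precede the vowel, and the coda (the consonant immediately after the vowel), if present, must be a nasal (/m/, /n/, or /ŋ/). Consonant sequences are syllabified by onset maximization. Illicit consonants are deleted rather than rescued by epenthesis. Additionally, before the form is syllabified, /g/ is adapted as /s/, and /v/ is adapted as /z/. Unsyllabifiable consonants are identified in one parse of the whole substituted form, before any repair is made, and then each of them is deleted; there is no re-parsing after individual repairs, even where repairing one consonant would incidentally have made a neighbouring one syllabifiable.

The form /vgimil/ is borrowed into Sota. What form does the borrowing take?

simi

Substitution: /v/ → /z/, /g/ → /s/, giving /zsimil/.
The consonants /z/, /l/ cannot be parsed into a legal (C)V(N) syllable (only a nasal (/m/, /n/, or /ŋ/) is licensed in coda position; onsets are limited to one consonant).
Each unlicensed consonant is deleted: /z/, /l/.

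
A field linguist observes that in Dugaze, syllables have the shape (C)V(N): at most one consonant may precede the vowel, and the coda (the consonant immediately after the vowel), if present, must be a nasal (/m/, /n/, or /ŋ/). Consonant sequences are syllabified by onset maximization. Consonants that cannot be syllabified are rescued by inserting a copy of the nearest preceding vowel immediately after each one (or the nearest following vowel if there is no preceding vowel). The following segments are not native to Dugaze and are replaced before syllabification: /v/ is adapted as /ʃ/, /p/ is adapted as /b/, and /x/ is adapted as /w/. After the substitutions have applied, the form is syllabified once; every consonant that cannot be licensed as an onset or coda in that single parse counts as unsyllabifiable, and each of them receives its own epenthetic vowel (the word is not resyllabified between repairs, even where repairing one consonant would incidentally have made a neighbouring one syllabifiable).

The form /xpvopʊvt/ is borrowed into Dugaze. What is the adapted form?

woboʃobʊʃʊtʊ

Substitution: /x/ → /w/, /p/ → /b/, /v/ → /ʃ/, giving /wbʃobʊʃt/.
The consonants /w/, /b/, /ʃ/, /t/ cannot be parsed into a legal (C)V(N) syllable (only a nasal (/m/, /n/, or /ŋ/) is licensed in coda position; onsets are limited to one consonant).
Epenthesis after each stranded consonant: /w/ → /wo/, /b/ → /bo/, /ʃ/ → /ʃʊ/, /t/ → /tʊ/.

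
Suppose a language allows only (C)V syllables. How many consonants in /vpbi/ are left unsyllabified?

2

Under (C)V, the unsyllabifiable consonants are /v/, /p/ (no codas are permitted; onsets are limited to one consonant).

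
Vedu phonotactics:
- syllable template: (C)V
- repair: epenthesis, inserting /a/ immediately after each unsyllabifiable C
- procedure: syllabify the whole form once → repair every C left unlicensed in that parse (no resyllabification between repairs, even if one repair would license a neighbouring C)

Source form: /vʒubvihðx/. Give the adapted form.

vaʒubavihaðaxa

The consonants /v/, /b/, /h/, /ð/, /x/ cannot be parsed into a legal (C)V syllable (no codas are permitted; onsets are limited to one consonant).
Each unlicensed consonant becomes the onset of a new syllable: /v/ → /va/, /b/ → /ba/, /h/ → /ha/, /ð/ → /ða/, /x/ → /xa/.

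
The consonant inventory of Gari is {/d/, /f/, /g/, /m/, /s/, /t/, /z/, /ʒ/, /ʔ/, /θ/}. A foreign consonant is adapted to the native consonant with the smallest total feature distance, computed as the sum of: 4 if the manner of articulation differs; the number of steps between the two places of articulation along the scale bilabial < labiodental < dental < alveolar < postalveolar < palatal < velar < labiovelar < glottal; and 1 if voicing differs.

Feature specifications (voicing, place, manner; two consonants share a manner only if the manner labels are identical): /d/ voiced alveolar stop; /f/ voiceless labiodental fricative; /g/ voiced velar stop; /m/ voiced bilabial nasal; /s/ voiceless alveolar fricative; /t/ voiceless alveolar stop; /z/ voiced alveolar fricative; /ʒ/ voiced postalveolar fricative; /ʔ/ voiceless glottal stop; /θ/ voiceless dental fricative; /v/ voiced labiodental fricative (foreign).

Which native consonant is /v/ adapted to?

/f/ is closest: same manner (fricative), place distance 0 (labiodental→labiodental), voicing differs (+1); total 1. Next closest is /z/ at distance 2.

f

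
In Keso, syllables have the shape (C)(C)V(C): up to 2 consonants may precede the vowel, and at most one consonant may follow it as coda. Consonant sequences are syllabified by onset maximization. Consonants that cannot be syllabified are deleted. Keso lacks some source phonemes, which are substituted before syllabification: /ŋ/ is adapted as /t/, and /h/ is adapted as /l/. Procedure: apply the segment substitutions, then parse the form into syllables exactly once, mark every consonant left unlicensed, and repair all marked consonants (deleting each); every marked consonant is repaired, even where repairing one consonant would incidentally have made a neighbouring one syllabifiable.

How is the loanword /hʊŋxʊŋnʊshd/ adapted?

Substitution: /h/ → /l/, /ŋ/ → /t/, giving /lʊtxʊtnʊsld/.
The consonants /l/, /d/ cannot be parsed into a legal (C)(C)V(C) syllable (at most one coda consonant is licensed; onsets may contain at most 2 consonants).
Deleting the stranded consonants removes /l/, /d/.

lʊtxʊtnʊs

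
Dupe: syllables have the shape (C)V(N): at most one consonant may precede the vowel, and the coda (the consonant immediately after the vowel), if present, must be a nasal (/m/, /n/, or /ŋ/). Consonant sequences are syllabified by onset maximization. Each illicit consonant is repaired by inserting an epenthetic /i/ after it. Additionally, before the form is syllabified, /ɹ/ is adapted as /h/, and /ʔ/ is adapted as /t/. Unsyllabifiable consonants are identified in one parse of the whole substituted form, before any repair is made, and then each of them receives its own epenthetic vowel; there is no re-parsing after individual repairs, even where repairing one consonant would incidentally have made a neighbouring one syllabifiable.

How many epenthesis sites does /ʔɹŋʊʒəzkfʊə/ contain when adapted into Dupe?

After substitution the input is /thŋʊʒəzkfʊə/.
The unsyllabifiable consonants are /t/, /h/, /z/, /k/; each receives one epenthetic vowel.

4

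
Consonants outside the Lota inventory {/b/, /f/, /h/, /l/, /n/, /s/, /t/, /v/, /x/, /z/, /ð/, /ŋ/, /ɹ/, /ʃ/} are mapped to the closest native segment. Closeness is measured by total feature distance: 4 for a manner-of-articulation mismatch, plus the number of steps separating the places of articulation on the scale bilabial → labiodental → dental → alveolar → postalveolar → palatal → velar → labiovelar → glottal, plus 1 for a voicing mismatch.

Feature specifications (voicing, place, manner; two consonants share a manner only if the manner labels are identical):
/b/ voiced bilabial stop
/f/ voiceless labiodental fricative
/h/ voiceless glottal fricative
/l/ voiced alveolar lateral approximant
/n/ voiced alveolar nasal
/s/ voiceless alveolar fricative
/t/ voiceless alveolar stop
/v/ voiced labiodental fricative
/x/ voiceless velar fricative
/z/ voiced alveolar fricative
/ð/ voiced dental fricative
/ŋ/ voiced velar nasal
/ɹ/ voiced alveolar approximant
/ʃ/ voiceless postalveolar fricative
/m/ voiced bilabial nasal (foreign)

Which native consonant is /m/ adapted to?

/n/ is closest: same manner (nasal), place distance 3 (bilabial→alveolar), same voicing; total 3. Next closest is /b/ at distance 4.

n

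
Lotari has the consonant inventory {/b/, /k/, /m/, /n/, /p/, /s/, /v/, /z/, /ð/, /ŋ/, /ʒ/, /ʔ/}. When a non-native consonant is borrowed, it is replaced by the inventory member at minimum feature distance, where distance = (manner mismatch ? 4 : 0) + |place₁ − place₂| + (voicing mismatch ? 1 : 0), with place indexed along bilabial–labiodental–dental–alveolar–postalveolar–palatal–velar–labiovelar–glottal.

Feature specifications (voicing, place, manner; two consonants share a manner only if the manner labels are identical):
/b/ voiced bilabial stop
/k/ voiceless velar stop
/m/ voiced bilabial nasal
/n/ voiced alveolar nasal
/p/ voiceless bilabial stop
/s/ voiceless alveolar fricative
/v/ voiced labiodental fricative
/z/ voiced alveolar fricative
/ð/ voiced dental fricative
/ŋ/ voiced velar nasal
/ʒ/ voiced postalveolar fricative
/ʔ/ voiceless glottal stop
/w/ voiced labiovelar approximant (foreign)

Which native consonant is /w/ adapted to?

ŋ

/ŋ/ is closest: manner differs (approximant→nasal, +4), place distance 1 (labiovelar→velar), same voicing; total 5. Next closest is /k/ at distance 6.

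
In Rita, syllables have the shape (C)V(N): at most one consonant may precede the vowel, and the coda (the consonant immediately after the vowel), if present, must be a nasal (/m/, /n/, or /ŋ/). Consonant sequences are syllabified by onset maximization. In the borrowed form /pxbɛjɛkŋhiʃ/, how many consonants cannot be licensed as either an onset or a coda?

Under (C)V(N), the unsyllabifiable consonants are /p/, /x/, /k/, /ŋ/, /ʃ/ (only a nasal (/m/, /n/, or /ŋ/) is licensed in coda position; onsets are limited to one consonant).

5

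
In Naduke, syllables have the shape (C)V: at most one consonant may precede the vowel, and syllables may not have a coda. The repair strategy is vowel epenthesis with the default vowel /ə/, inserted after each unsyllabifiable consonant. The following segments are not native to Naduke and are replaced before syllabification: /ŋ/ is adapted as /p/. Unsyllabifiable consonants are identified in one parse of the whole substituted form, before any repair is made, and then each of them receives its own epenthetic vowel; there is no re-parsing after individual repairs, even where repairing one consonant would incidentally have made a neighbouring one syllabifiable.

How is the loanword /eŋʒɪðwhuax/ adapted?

Substitution: /ŋ/ → /p/, giving /epʒɪðwhuax/.
Syllabifying with onset maximization leaves /p/, /ð/, /w/, /x/ stranded (no codas are permitted; onsets are limited to one consonant).
Inserting the epenthetic vowel yields /p/ → /pə/, /ð/ → /ðə/, /w/ → /wə/, /x/ → /xə/.

epəʒɪðəwəhuaxə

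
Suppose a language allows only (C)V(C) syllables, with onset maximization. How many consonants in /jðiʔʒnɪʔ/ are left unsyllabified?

2

Syllabifying with onset maximization leaves /j/, /ʒ/ stranded (at most one coda consonant is licensed; onsets are limited to one consonant).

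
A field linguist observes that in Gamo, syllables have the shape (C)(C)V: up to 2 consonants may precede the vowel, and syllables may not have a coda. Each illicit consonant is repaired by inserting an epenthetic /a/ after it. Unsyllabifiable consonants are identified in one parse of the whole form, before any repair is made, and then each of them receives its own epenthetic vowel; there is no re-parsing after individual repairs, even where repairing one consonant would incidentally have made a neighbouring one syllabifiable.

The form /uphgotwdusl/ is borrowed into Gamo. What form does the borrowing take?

The consonants /p/, /t/, /s/, /l/ cannot be parsed into a legal (C)(C)V syllable (no codas are permitted; onsets may contain at most 2 consonants).
Each unlicensed consonant becomes the onset of a new syllable: /p/ → /pa/, /t/ → /ta/, /s/ → /sa/, /l/ → /la/.

upahgotawdusala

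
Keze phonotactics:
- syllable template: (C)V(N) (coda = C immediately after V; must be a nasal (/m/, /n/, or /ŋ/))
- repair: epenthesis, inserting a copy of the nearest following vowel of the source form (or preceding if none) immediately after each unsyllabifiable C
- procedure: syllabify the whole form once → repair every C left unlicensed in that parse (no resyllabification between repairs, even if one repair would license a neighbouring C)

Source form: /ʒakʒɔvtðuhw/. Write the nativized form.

ʒakɔʒɔvutuðuhuwu

Syllabifying with onset maximization leaves /k/, /v/, /t/, /h/, /w/ stranded (only a nasal (/m/, /n/, or /ŋ/) is licensed in coda position; onsets are limited to one consonant).
Epenthesis after each stranded consonant: /k/ → /kɔ/, /v/ → /vu/, /t/ → /tu/, /h/ → /hu/, /w/ → /wu/.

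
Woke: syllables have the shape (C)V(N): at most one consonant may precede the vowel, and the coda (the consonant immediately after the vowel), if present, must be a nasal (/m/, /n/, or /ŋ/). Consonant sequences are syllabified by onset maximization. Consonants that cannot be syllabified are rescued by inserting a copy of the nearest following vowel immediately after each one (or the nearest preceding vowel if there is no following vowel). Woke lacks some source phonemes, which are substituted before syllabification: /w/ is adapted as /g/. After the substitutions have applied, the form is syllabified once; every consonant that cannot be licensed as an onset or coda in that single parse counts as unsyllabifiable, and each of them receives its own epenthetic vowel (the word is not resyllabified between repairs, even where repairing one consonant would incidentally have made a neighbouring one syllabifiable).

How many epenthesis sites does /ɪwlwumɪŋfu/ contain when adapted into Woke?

2

After substitution the input is /ɪglgumɪŋfu/.
The unsyllabifiable consonants are /g/, /l/; each receives one epenthetic vowel.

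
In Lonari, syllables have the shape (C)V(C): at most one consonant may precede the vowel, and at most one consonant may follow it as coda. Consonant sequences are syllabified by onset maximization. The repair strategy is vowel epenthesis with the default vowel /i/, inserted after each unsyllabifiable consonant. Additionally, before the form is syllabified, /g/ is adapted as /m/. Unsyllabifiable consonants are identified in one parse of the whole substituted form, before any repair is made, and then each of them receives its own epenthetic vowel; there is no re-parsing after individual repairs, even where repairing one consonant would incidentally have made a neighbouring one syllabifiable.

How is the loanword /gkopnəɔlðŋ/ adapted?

mikopnəɔlðiŋi

Substitution: /g/ → /m/, giving /mkopnəɔlðŋ/.
The consonants /m/, /ð/, /ŋ/ cannot be parsed into a legal (C)V(C) syllable (at most one coda consonant is licensed; onsets are limited to one consonant).
Each unlicensed consonant becomes the onset of a new syllable: /m/ → /mi/, /ð/ → /ði/, /ŋ/ → /ŋi/.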